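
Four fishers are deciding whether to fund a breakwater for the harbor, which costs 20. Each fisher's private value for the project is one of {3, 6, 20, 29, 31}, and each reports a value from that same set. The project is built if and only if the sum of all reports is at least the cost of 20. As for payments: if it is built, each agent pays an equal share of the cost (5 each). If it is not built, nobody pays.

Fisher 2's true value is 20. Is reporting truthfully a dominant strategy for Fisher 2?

Yes

Check each profile of the others' reports and compare truth against every alternative report.
Others report (3, 3, 3): truth gives 15, best alternative gives 15.
Others report (3, 3, 6): truth gives 15, best alternative gives 15.
Others report (3, 3, 20): truth gives 15, best alternative gives 15.
Others report (3, 3, 29): truth gives 15, best alternative gives 15.
Others report (3, 3, 31): truth gives 15, best alternative gives 15.
Others report (3, 6, 3): truth gives 15, best alternative gives 15.
(Remaining 119 profiles checked similarly; truth is weakly best in each.)
In every case the truthful report is at least as good as any alternative, so it is a dominant strategy.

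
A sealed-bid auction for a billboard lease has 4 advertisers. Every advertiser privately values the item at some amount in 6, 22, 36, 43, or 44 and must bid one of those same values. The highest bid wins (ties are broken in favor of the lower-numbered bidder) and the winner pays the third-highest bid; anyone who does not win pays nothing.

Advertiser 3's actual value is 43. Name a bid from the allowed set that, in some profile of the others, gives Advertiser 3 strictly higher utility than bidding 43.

Suppose Advertiser 1 bids 6, Advertiser 2 bids 6 and Advertiser 4 bids 44.
Bid 43: loses, pays 0, utility 0.
Bid 44: wins, pays 6, utility 43 - 6 = 37.
So bidding 44 beats truth here (37 > 0).

44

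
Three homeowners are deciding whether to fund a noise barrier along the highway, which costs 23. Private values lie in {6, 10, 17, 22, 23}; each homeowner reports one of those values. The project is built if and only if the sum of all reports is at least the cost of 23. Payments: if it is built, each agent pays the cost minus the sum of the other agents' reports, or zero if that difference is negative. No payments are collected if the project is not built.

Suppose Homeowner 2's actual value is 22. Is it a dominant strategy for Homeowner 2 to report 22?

Check each profile of the others' reports and compare truth against every alternative report.
Others report (6, 17): truth gives 22, best alternative gives 22.
Others report (6, 22): truth gives 22, best alternative gives 22.
Others report (6, 23): truth gives 22, best alternative gives 22.
Others report (10, 17): truth gives 22, best alternative gives 22.
Others report (10, 22): truth gives 22, best alternative gives 22.
Others report (10, 23): truth gives 22, best alternative gives 22.
(Remaining 19 profiles checked similarly; truth is weakly best in each.)
In every case the truthful report is at least as good as any alternative, so it is a dominant strategy.

Yes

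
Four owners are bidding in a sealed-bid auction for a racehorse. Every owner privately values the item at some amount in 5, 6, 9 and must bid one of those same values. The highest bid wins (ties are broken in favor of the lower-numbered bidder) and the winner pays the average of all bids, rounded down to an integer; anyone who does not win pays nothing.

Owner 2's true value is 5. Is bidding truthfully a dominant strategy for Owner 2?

Check each profile of the others' bids and compare truth against every alternative bid.
Others bid (5, 5, 5): truth gives 0, best alternative gives 0.
Others bid (5, 5, 6): truth gives 0, best alternative gives 0.
Others bid (5, 5, 9): truth gives 0, best alternative gives 0.
Others bid (5, 6, 5): truth gives 0, best alternative gives 0.
Others bid (5, 6, 6): truth gives 0, best alternative gives 0.
Others bid (5, 6, 9): truth gives 0, best alternative gives 0.
(Remaining 21 profiles checked similarly; truth is weakly best in each.)
In every case the truthful bid is at least as good as any alternative, so it is a dominant strategy.

Yes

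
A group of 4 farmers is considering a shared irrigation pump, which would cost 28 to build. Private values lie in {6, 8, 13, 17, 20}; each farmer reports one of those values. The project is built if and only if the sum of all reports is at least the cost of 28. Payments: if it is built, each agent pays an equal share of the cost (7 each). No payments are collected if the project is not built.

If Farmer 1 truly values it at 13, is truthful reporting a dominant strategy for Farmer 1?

Yes

Check each profile of the others' reports and compare truth against every alternative report.
Others report (6, 6, 6): truth gives 6, best alternative gives 6.
Others report (6, 6, 8): truth gives 6, best alternative gives 6.
Others report (6, 6, 13): truth gives 6, best alternative gives 6.
Others report (6, 6, 17): truth gives 6, best alternative gives 6.
Others report (6, 6, 20): truth gives 6, best alternative gives 6.
Others report (6, 8, 6): truth gives 6, best alternative gives 6.
(Remaining 119 profiles checked similarly; truth is weakly best in each.)
In every case the truthful report is at least as good as any alternative, so it is a dominant strategy.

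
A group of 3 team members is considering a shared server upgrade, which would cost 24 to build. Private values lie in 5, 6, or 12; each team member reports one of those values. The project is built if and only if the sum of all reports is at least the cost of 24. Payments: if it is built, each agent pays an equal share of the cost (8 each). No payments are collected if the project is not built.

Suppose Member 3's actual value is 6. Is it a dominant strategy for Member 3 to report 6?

Consider the case where Member 1 reports 6 and Member 2 reports 12.
Truthful report 6: project built, pays 8, utility 6 - 8 = -2.
Report 5 instead: project not built, utility 0.
Since 0 > -2, reporting 5 is strictly better here, so truthful reporting is not dominant.

No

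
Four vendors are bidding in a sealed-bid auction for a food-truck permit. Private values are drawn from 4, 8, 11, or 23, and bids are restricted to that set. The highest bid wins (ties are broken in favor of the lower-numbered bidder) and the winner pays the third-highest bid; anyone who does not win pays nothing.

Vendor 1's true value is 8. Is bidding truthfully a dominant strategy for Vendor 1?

No

Consider the case where Vendor 2 bids 4, Vendor 3 bids 4 and Vendor 4 bids 11.
Truthful bid 8: loses, pays 0, utility 0.
Bid 11 instead: wins, pays 4, utility 8 - 4 = 4.
Since 4 > 0, bidding 11 is strictly better here, so truthful bidding is not dominant.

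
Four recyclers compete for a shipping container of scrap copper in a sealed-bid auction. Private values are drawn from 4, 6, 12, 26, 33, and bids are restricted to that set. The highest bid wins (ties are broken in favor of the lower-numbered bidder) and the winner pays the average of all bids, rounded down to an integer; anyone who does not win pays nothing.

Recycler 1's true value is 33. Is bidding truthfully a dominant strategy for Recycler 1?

No

Consider the case where Recycler 2 bids 4, Recycler 3 bids 4 and Recycler 4 bids 4.
Truthful bid 33: wins, pays 11, utility 33 - 11 = 22.
Bid 4 instead: wins, pays 4, utility 33 - 4 = 29.
Since 29 > 22, bidding 4 is strictly better here, so truthful bidding is not dominant.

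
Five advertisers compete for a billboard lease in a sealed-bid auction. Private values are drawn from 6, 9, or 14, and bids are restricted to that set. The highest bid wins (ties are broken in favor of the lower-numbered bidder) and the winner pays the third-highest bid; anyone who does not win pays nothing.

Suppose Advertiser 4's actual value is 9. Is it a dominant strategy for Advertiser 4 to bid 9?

Consider the case where Advertiser 1 bids 6, Advertiser 2 bids 6, Advertiser 3 bids 6 and Advertiser 5 bids 14.
Truthful bid 9: loses, pays 0, utility 0.
Bid 14 instead: wins, pays 6, utility 9 - 6 = 3.
Since 3 > 0, bidding 14 is strictly better here, so truthful bidding is not dominant.

No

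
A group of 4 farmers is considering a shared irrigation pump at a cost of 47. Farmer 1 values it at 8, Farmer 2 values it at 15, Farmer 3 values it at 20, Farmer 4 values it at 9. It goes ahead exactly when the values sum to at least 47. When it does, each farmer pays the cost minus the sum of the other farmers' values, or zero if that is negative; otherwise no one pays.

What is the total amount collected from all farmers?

Total value 52 ≥ cost 47, so it is built.
Farmer 1: others sum to 44; max(0, 47 - 44) = 3.
Farmer 2: others sum to 37; max(0, 47 - 37) = 10.
Farmer 3: others sum to 32; max(0, 47 - 32) = 15.
Farmer 4: others sum to 43; max(0, 47 - 43) = 4.
Total collected = 3 + 10 + 15 + 4 = 32.

32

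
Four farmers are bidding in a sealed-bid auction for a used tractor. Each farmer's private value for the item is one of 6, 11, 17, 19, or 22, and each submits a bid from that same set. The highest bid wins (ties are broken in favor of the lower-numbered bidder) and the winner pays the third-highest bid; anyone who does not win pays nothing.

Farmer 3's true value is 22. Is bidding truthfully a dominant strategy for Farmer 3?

Check each profile of the others' bids and compare truth against every alternative bid.
Others bid (6, 6, 22): truth gives 16, best alternative gives 0.
Others bid (6, 19, 6): truth gives 16, best alternative gives 0.
Others bid (19, 6, 6): truth gives 16, best alternative gives 0.
Others bid (6, 11, 22): truth gives 11, best alternative gives 0.
Others bid (6, 19, 11): truth gives 11, best alternative gives 0.
Others bid (11, 6, 22): truth gives 11, best alternative gives 0.
(Remaining 119 profiles checked similarly; truth is weakly best in each.)
In every case the truthful bid is at least as good as any alternative, so it is a dominant strategy.

Yes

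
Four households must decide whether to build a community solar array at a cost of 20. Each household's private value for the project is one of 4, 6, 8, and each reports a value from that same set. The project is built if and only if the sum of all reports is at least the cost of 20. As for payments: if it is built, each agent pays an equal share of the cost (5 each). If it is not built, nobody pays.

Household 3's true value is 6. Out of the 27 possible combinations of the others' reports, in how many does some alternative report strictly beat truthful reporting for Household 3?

Others report (4, 4, 4): truth gives 0; report 8 gives 1 > 0. Violating.
Others report (4, 4, 6): truth gives 1; no alternative beats it.
Others report (4, 4, 8): truth gives 1; no alternative beats it.
(Checking all 27 profiles: 1 has a profitable deviation, 26 do not.)

1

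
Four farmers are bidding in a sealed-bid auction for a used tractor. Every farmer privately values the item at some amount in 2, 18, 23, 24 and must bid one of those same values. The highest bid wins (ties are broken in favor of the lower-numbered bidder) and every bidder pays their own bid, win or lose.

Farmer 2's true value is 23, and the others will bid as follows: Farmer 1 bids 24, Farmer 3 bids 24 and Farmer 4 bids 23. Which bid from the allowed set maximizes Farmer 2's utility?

2

Bid 2: loses but pays 2, utility -2.
Bid 18: loses but pays 18, utility -18.
Bid 23: loses but pays 23, utility -23.
Bid 24: loses but pays 24, utility -24.
The best choice is 2 with utility -2.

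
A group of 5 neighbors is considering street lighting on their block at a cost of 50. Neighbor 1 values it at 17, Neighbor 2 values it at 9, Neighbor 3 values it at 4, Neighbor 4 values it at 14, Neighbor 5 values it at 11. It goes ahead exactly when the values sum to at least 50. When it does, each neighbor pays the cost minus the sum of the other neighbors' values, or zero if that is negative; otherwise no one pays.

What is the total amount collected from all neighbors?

Total value 55 ≥ cost 50, so it is built.
Neighbor 1: others sum to 38; max(0, 50 - 38) = 12.
Neighbor 2: others sum to 46; max(0, 50 - 46) = 4.
Neighbor 3: others sum to 51; max(0, 50 - 51) = 0.
Neighbor 4: others sum to 41; max(0, 50 - 41) = 9.
Neighbor 5: others sum to 44; max(0, 50 - 44) = 6.
Total collected = 12 + 4 + 0 + 9 + 6 = 31.

31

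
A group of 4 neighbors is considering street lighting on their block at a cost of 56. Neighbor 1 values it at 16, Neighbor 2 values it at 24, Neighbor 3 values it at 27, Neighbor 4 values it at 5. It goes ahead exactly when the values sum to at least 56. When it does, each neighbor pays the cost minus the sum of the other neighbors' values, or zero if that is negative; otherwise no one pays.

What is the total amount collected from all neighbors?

19

Total value 72 ≥ cost 56, so it is built.
Neighbor 1: others sum to 56; max(0, 56 - 56) = 0.
Neighbor 2: others sum to 48; max(0, 56 - 48) = 8.
Neighbor 3: others sum to 45; max(0, 56 - 45) = 11.
Neighbor 4: others sum to 67; max(0, 56 - 67) = 0.
Total collected = 0 + 8 + 11 + 0 = 19.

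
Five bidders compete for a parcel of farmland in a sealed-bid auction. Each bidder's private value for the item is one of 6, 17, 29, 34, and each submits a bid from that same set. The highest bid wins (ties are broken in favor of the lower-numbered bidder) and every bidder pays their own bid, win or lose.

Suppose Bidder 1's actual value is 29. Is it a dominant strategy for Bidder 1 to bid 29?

No

Consider the case where Bidder 2 bids 6, Bidder 3 bids 6, Bidder 4 bids 6 and Bidder 5 bids 6.
Truthful bid 29: wins, pays 29, utility 29 - 29 = 0.
Bid 6 instead: wins, pays 6, utility 29 - 6 = 23.
Since 23 > 0, bidding 6 is strictly better here, so truthful bidding is not dominant.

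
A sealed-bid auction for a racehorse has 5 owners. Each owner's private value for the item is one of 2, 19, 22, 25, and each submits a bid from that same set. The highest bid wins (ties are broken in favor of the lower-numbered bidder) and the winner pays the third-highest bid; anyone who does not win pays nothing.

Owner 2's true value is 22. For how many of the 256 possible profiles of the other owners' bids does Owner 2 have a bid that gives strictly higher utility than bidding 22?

32

Others bid (2, 2, 2, 25): truth gives 0; bid 25 gives 20 > 0. Violating.
Others bid (2, 2, 19, 25): truth gives 0; bid 25 gives 3 > 0. Violating.
Others bid (2, 2, 25, 2): truth gives 0; bid 25 gives 20 > 0. Violating.
Others bid (2, 2, 25, 19): truth gives 0; bid 25 gives 3 > 0. Violating.
Others bid (2, 2, 2, 2): truth gives 20; no alternative beats it.
Others bid (2, 2, 2, 19): truth gives 20; no alternative beats it.
(Checking all 256 profiles: 32 have a profitable deviation, 224 do not.)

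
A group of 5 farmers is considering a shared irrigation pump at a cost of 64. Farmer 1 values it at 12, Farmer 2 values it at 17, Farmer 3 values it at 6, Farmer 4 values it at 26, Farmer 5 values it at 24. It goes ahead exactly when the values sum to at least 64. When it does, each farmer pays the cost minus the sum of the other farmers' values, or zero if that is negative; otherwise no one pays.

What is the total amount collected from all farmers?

8

Total value 85 ≥ cost 64, so it is built.
Farmer 1: others sum to 73; max(0, 64 - 73) = 0.
Farmer 2: others sum to 68; max(0, 64 - 68) = 0.
Farmer 3: others sum to 79; max(0, 64 - 79) = 0.
Farmer 4: others sum to 59; max(0, 64 - 59) = 5.
Farmer 5: others sum to 61; max(0, 64 - 61) = 3.
Total collected = 0 + 0 + 0 + 5 + 3 = 8.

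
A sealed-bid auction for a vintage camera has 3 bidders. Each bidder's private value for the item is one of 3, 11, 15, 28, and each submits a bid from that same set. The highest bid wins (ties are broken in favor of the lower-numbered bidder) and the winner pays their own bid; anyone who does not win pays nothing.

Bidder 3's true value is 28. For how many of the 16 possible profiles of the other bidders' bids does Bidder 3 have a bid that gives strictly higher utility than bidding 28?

4

Others bid (3, 3): truth gives 0; bid 11 gives 17 > 0. Violating.
Others bid (3, 11): truth gives 0; bid 15 gives 13 > 0. Violating.
Others bid (11, 3): truth gives 0; bid 15 gives 13 > 0. Violating.
Others bid (11, 11): truth gives 0; bid 15 gives 13 > 0. Violating.
Others bid (3, 15): truth gives 0; no alternative beats it.
Others bid (3, 28): truth gives 0; no alternative beats it.
(Checking all 16 profiles: 4 have a profitable deviation, 12 do not.)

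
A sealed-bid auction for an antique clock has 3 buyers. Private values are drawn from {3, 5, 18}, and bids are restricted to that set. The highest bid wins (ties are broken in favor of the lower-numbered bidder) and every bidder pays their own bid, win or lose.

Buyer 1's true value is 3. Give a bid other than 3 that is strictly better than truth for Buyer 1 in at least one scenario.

5

Suppose Buyer 2 bids 3 and Buyer 3 bids 5.
Bid 3: loses but pays 3, utility -3.
Bid 5: wins, pays 5, utility 3 - 5 = -2.
So bidding 5 beats truth here (-2 > -3).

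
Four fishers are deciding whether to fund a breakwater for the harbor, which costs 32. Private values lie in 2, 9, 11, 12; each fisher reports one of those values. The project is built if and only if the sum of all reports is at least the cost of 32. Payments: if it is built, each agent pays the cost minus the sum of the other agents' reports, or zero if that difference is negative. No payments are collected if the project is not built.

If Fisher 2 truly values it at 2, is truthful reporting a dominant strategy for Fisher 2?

Yes

Check each profile of the others' reports and compare truth against every alternative report.
Others report (2, 9, 12): truth gives 0, best alternative gives -7.
Others report (2, 12, 9): truth gives 0, best alternative gives -7.
Others report (9, 2, 12): truth gives 0, best alternative gives -7.
Others report (9, 12, 2): truth gives 0, best alternative gives -7.
Others report (12, 2, 9): truth gives 0, best alternative gives -7.
Others report (12, 9, 2): truth gives 0, best alternative gives -7.
(Remaining 58 profiles checked similarly; truth is weakly best in each.)
In every case the truthful report is at least as good as any alternative, so it is a dominant strategy.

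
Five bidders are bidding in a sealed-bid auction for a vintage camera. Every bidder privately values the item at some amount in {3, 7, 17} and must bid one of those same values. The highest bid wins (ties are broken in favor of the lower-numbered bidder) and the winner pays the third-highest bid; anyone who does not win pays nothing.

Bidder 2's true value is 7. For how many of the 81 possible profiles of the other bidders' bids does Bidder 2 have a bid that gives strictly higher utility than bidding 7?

4

Others bid (3, 3, 3, 17): truth gives 0; bid 17 gives 4 > 0. Violating.
Others bid (3, 3, 17, 3): truth gives 0; bid 17 gives 4 > 0. Violating.
Others bid (3, 17, 3, 3): truth gives 0; bid 17 gives 4 > 0. Violating.
Others bid (7, 3, 3, 3): truth gives 0; bid 17 gives 4 > 0. Violating.
Others bid (3, 3, 3, 3): truth gives 4; no alternative beats it.
Others bid (3, 3, 3, 7): truth gives 4; no alternative beats it.
(Checking all 81 profiles: 4 have a profitable deviation, 77 do not.)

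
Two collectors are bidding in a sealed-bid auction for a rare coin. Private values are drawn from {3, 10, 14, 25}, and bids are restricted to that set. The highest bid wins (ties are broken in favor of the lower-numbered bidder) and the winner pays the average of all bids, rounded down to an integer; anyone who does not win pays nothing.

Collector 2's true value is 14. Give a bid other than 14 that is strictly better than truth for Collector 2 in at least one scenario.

10

Suppose Collector 1 bids 3.
Bid 14: wins, pays 8, utility 14 - 8 = 6.
Bid 10: wins, pays 6, utility 14 - 6 = 8.
So bidding 10 beats truth here (8 > 6).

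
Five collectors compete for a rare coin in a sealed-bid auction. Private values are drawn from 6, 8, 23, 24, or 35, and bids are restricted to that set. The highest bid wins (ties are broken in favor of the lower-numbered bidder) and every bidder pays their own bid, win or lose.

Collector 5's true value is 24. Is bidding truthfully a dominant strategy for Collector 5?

Consider the case where Collector 1 bids 6, Collector 2 bids 6, Collector 3 bids 6 and Collector 4 bids 6.
Truthful bid 24: wins, pays 24, utility 24 - 24 = 0.
Bid 8 instead: wins, pays 8, utility 24 - 8 = 16.
Since 16 > 0, bidding 8 is strictly better here, so truthful bidding is not dominant.

No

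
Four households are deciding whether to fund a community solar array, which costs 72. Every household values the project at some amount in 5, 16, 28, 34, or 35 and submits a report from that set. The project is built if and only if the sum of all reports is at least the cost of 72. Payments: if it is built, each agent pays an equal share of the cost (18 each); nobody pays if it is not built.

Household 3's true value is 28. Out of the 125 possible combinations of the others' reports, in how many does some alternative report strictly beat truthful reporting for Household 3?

6

Others report (5, 5, 28): truth gives 0; report 34 gives 10 > 0. Violating.
Others report (5, 16, 16): truth gives 0; report 35 gives 10 > 0. Violating.
Others report (5, 28, 5): truth gives 0; report 34 gives 10 > 0. Violating.
Others report (16, 5, 16): truth gives 0; report 35 gives 10 > 0. Violating.
Others report (5, 5, 5): truth gives 0; no alternative beats it.
Others report (5, 5, 16): truth gives 0; no alternative beats it.
(Checking all 125 profiles: 6 have a profitable deviation, 119 do not.)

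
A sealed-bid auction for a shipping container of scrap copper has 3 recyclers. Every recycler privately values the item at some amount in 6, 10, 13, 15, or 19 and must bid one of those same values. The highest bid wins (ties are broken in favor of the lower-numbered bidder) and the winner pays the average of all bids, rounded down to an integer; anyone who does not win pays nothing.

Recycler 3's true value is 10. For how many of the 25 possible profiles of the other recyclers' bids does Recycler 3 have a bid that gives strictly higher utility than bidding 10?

2

Others bid (6, 10): truth gives 0; bid 13 gives 1 > 0. Violating.
Others bid (10, 6): truth gives 0; bid 13 gives 1 > 0. Violating.
Others bid (6, 6): truth gives 3; no alternative beats it.
Others bid (6, 13): truth gives 0; no alternative beats it.
(Checking all 25 profiles: 2 have a profitable deviation, 23 do not.)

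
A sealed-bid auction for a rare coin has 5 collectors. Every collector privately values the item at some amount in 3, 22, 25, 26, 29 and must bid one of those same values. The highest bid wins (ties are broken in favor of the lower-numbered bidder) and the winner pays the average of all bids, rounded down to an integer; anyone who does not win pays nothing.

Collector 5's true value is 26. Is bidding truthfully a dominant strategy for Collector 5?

Consider the case where Collector 1 bids 3, Collector 2 bids 3, Collector 3 bids 3 and Collector 4 bids 3.
Truthful bid 26: wins, pays 7, utility 26 - 7 = 19.
Bid 22 instead: wins, pays 6, utility 26 - 6 = 20.
Since 20 > 19, bidding 22 is strictly better here, so truthful bidding is not dominant.

No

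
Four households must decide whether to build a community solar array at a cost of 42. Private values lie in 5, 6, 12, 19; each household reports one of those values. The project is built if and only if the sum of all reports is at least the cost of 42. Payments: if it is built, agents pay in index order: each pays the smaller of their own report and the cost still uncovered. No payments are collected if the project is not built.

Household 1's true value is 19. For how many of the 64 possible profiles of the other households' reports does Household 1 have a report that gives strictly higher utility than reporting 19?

38

Others report (5, 6, 19): truth gives 0; report 12 gives 7 > 0. Violating.
Others report (5, 12, 19): truth gives 0; report 6 gives 13 > 0. Violating.
Others report (5, 19, 6): truth gives 0; report 12 gives 7 > 0. Violating.
Others report (5, 19, 12): truth gives 0; report 6 gives 13 > 0. Violating.
Others report (5, 5, 5): truth gives 0; no alternative beats it.
Others report (5, 5, 6): truth gives 0; no alternative beats it.
(Checking all 64 profiles: 38 have a profitable deviation, 26 do not.)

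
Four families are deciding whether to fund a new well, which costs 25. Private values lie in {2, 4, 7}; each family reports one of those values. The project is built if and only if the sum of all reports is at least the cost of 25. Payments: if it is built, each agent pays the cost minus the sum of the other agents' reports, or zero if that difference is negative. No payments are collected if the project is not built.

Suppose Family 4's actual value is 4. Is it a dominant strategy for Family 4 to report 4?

Yes

Check each profile of the others' reports and compare truth against every alternative report.
Others report (2, 2, 2): truth gives 0, best alternative gives 0.
Others report (2, 2, 4): truth gives 0, best alternative gives 0.
Others report (2, 2, 7): truth gives 0, best alternative gives 0.
Others report (2, 4, 2): truth gives 0, best alternative gives 0.
Others report (2, 4, 4): truth gives 0, best alternative gives 0.
Others report (2, 4, 7): truth gives 0, best alternative gives 0.
(Remaining 21 profiles checked similarly; truth is weakly best in each.)
In every case the truthful report is at least as good as any alternative, so it is a dominant strategy.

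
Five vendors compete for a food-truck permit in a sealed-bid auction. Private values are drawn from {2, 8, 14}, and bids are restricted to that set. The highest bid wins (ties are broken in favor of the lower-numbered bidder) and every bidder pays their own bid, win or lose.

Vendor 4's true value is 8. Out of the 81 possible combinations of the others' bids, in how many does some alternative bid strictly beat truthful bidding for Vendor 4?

79

Others bid (2, 2, 2, 14): truth gives -8; bid 2 gives -2 > -8. Violating.
Others bid (2, 2, 8, 2): truth gives -8; bid 2 gives -2 > -8. Violating.
Others bid (2, 2, 8, 8): truth gives -8; bid 2 gives -2 > -8. Violating.
Others bid (2, 2, 8, 14): truth gives -8; bid 2 gives -2 > -8. Violating.
Others bid (2, 2, 2, 2): truth gives 0; no alternative beats it.
Others bid (2, 2, 2, 8): truth gives 0; no alternative beats it.
(Checking all 81 profiles: 79 have a profitable deviation, 2 do not.)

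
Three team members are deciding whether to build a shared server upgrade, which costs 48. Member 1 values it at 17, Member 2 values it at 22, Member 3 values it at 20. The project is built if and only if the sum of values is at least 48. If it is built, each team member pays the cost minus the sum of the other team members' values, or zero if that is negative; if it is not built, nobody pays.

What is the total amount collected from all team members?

Total value 59 ≥ cost 48, so it is built.
Member 1: others sum to 42; max(0, 48 - 42) = 6.
Member 2: others sum to 37; max(0, 48 - 37) = 11.
Member 3: others sum to 39; max(0, 48 - 39) = 9.
Total collected = 6 + 11 + 9 = 26.

26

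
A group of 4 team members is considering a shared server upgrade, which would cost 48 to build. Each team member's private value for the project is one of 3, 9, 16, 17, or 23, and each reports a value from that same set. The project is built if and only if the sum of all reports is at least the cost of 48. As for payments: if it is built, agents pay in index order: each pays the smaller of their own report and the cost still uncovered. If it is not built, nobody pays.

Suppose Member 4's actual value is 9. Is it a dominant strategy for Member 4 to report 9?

Check each profile of the others' reports and compare truth against every alternative report.
Others report (3, 23, 23): truth gives 9, best alternative gives 9.
Others report (9, 16, 23): truth gives 9, best alternative gives 9.
Others report (9, 17, 23): truth gives 9, best alternative gives 9.
Others report (9, 23, 16): truth gives 9, best alternative gives 9.
Others report (9, 23, 17): truth gives 9, best alternative gives 9.
Others report (9, 23, 23): truth gives 9, best alternative gives 9.
(Remaining 119 profiles checked similarly; truth is weakly best in each.)
In every case the truthful report is at least as good as any alternative, so it is a dominant strategy.

Yes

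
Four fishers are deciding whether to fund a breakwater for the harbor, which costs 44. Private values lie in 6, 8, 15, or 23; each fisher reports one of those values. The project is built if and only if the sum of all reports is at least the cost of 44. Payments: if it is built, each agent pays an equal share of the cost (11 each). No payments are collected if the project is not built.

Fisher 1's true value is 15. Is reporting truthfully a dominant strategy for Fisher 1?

Consider the case where Fisher 2 reports 6, Fisher 3 reports 6 and Fisher 4 reports 15.
Truthful report 15: project not built, utility 0.
Report 23 instead: project built, pays 11, utility 15 - 11 = 4.
Since 4 > 0, reporting 23 is strictly better here, so truthful reporting is not dominant.

No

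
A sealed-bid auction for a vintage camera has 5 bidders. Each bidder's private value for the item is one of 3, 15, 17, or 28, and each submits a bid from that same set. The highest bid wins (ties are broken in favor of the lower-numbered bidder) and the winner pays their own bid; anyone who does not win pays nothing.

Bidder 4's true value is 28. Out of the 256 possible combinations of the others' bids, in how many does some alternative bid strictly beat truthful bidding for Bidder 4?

Others bid (3, 3, 3, 3): truth gives 0; bid 15 gives 13 > 0. Violating.
Others bid (3, 3, 3, 15): truth gives 0; bid 15 gives 13 > 0. Violating.
Others bid (3, 3, 3, 17): truth gives 0; bid 17 gives 11 > 0. Violating.
Others bid (3, 3, 15, 3): truth gives 0; bid 17 gives 11 > 0. Violating.
Others bid (3, 3, 3, 28): truth gives 0; no alternative beats it.
Others bid (3, 3, 15, 28): truth gives 0; no alternative beats it.
(Checking all 256 profiles: 24 have a profitable deviation, 232 do not.)

24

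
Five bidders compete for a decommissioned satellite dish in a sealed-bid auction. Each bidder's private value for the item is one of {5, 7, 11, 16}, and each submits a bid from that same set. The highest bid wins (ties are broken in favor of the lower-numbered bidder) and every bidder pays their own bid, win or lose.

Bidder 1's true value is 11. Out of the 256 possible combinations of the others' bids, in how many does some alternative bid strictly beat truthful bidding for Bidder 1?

191

Others bid (5, 5, 5, 5): truth gives 0; bid 5 gives 6 > 0. Violating.
Others bid (5, 5, 5, 7): truth gives 0; bid 7 gives 4 > 0. Violating.
Others bid (5, 5, 5, 16): truth gives -11; bid 5 gives -5 > -11. Violating.
Others bid (5, 5, 7, 5): truth gives 0; bid 7 gives 4 > 0. Violating.
Others bid (5, 5, 5, 11): truth gives 0; no alternative beats it.
Others bid (5, 5, 7, 11): truth gives 0; no alternative beats it.
(Checking all 256 profiles: 191 have a profitable deviation, 65 do not.)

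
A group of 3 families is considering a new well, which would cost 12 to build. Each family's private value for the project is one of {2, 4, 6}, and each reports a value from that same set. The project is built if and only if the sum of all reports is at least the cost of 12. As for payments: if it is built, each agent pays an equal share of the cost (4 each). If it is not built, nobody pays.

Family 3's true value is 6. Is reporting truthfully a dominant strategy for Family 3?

Check each profile of the others' reports and compare truth against every alternative report.
Others report (2, 4): truth gives 2, best alternative gives 0.
Others report (4, 2): truth gives 2, best alternative gives 0.
Others report (2, 6): truth gives 2, best alternative gives 2.
Others report (4, 4): truth gives 2, best alternative gives 2.
Others report (4, 6): truth gives 2, best alternative gives 2.
Others report (6, 2): truth gives 2, best alternative gives 2.
(Remaining 3 profiles checked similarly; truth is weakly best in each.)
In every case the truthful report is at least as good as any alternative, so it is a dominant strategy.

Yes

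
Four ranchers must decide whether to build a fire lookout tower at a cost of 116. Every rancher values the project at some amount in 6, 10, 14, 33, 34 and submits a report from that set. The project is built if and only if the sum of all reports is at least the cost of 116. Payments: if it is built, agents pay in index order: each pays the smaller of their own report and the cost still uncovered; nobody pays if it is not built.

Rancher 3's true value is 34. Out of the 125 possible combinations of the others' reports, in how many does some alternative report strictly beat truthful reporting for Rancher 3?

Others report (33, 33, 33): truth gives 0; report 33 gives 1 > 0. Violating.
Others report (33, 33, 34): truth gives 0; report 33 gives 1 > 0. Violating.
Others report (33, 34, 33): truth gives 0; report 33 gives 1 > 0. Violating.
Others report (33, 34, 34): truth gives 0; report 33 gives 1 > 0. Violating.
Others report (6, 6, 6): truth gives 0; no alternative beats it.
Others report (6, 6, 10): truth gives 0; no alternative beats it.
(Checking all 125 profiles: 8 have a profitable deviation, 117 do not.)

8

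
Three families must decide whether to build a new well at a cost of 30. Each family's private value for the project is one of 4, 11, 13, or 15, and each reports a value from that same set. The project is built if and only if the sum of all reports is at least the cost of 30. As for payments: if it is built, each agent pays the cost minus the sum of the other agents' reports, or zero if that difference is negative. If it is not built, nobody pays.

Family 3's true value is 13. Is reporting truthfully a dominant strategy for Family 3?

Check each profile of the others' reports and compare truth against every alternative report.
Others report (15, 15): truth gives 13, best alternative gives 13.
Others report (13, 15): truth gives 11, best alternative gives 11.
Others report (15, 13): truth gives 11, best alternative gives 11.
Others report (11, 15): truth gives 9, best alternative gives 9.
Others report (13, 13): truth gives 9, best alternative gives 9.
Others report (15, 11): truth gives 9, best alternative gives 9.
(Remaining 10 profiles checked similarly; truth is weakly best in each.)
In every case the truthful report is at least as good as any alternative, so it is a dominant strategy.

Yes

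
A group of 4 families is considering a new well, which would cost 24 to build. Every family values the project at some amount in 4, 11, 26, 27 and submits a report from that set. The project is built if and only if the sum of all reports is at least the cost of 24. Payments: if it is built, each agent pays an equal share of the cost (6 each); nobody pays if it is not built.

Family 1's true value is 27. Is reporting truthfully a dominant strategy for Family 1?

Check each profile of the others' reports and compare truth against every alternative report.
Others report (4, 4, 4): truth gives 21, best alternative gives 21.
Others report (4, 4, 11): truth gives 21, best alternative gives 21.
Others report (4, 4, 26): truth gives 21, best alternative gives 21.
Others report (4, 4, 27): truth gives 21, best alternative gives 21.
Others report (4, 11, 4): truth gives 21, best alternative gives 21.
Others report (4, 11, 11): truth gives 21, best alternative gives 21.
(Remaining 58 profiles checked similarly; truth is weakly best in each.)
In every case the truthful report is at least as good as any alternative, so it is a dominant strategy.

Yes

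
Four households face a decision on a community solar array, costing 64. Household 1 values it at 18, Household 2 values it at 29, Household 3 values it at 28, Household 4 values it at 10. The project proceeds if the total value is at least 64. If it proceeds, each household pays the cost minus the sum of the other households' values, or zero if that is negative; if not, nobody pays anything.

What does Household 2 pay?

Total value 85 ≥ cost 64, so the project is built.
The other households' values sum to 56.
Cost minus that sum is 64 - 56 = 8.

8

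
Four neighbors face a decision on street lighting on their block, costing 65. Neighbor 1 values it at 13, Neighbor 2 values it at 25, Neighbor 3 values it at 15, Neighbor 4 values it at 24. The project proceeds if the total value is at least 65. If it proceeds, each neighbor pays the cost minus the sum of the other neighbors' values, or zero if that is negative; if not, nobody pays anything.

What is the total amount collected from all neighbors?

Total value 77 ≥ cost 65, so it is built.
Neighbor 1: others sum to 64; max(0, 65 - 64) = 1.
Neighbor 2: others sum to 52; max(0, 65 - 52) = 13.
Neighbor 3: others sum to 62; max(0, 65 - 62) = 3.
Neighbor 4: others sum to 53; max(0, 65 - 53) = 12.
Total collected = 1 + 13 + 3 + 12 = 29.

29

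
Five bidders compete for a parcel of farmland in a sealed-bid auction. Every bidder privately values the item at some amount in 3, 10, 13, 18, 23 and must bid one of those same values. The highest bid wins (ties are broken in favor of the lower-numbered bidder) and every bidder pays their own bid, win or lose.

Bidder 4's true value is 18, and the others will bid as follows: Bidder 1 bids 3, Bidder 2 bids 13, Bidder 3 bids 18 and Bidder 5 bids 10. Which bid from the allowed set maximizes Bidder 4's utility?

3

Bid 3: loses but pays 3, utility -3.
Bid 10: loses but pays 10, utility -10.
Bid 13: loses but pays 13, utility -13.
Bid 18: loses but pays 18, utility -18.
Bid 23: wins, pays 23, utility 18 - 23 = -5.
The best choice is 3 with utility -3.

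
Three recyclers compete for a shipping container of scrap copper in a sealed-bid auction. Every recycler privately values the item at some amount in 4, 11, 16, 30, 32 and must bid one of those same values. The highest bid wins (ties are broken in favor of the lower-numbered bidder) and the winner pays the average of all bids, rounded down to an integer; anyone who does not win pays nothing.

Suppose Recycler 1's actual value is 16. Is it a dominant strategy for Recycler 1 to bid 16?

Consider the case where Recycler 2 bids 4 and Recycler 3 bids 4.
Truthful bid 16: wins, pays 8, utility 16 - 8 = 8.
Bid 4 instead: wins, pays 4, utility 16 - 4 = 12.
Since 12 > 8, bidding 4 is strictly better here, so truthful bidding is not dominant.

No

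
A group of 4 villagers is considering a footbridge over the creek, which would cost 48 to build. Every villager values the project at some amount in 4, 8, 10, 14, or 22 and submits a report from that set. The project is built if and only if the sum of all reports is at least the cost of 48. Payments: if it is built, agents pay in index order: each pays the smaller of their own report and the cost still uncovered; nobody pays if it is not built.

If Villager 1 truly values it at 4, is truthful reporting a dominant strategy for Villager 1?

Check each profile of the others' reports and compare truth against every alternative report.
Others report (4, 14, 22): truth gives 0, best alternative gives -4.
Others report (4, 22, 14): truth gives 0, best alternative gives -4.
Others report (4, 22, 22): truth gives 0, best alternative gives -4.
Others report (8, 10, 22): truth gives 0, best alternative gives -4.
Others report (8, 14, 22): truth gives 0, best alternative gives -4.
Others report (8, 22, 10): truth gives 0, best alternative gives -4.
(Remaining 119 profiles checked similarly; truth is weakly best in each.)
In every case the truthful report is at least as good as any alternative, so it is a dominant strategy.

Yes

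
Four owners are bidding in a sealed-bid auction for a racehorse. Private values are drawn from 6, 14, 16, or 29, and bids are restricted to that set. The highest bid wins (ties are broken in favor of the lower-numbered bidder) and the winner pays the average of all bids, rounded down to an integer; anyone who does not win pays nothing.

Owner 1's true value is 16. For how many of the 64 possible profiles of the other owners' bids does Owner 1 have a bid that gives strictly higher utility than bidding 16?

1

Others bid (6, 6, 6): truth gives 8; bid 6 gives 10 > 8. Violating.
Others bid (6, 6, 14): truth gives 6; no alternative beats it.
Others bid (6, 6, 16): truth gives 5; no alternative beats it.
(Checking all 64 profiles: 1 has a profitable deviation, 63 do not.)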